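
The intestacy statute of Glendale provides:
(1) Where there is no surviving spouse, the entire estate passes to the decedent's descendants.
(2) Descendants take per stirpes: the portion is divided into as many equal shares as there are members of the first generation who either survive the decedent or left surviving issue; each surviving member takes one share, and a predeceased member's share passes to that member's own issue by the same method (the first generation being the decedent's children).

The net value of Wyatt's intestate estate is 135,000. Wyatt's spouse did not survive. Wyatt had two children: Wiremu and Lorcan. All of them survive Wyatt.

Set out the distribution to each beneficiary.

The entire 135,000 passes to the descendants.
That amount (135,000) is divided into 2 shares of 67,500: Wiremu and Lorcan each take 67,500.

Wiremu: 67,500; Lorcan: 67,500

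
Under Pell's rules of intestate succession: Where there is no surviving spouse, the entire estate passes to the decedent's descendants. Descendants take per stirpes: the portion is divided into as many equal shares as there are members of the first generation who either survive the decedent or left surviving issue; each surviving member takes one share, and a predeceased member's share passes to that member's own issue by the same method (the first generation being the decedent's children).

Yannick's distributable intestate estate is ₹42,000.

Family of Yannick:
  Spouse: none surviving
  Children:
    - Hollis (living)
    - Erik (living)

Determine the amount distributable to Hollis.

Hollis receives ₹21,000.

The entire ₹42,000 passes to the descendants.
That amount (₹42,000) is divided into 2 shares of ₹21,000: Hollis and Erik each take ₹21,000.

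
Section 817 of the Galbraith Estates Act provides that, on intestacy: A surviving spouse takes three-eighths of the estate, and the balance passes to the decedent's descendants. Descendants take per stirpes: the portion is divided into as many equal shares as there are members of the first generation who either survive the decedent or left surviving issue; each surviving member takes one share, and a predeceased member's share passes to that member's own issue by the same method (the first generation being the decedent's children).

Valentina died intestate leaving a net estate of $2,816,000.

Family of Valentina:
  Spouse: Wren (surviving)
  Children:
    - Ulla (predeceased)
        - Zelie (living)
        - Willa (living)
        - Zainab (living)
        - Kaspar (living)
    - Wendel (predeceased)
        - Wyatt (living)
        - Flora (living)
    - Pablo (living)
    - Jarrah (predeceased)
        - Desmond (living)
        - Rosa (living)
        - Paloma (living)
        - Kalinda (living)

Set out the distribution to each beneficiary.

Wren takes three-eighths of $2,816,000 = $1,056,000. The remaining $1,760,000 passes to the descendants.
The descendants' portion ($1,760,000) is divided into 4 shares of $440,000: Pablo takes $440,000; Ulla's $440,000 share passes to Ulla's issue; Wendel's $440,000 share passes to Wendel's issue; Jarrah's $440,000 share passes to Jarrah's issue.
Ulla's share ($440,000) is divided into 4 shares of $110,000: Zelie, Willa, Zainab, and Kaspar each take $110,000.
Wendel's share ($440,000) is divided into 2 shares of $220,000: Wyatt and Flora each take $220,000.
Jarrah's share ($440,000) is divided into 4 shares of $110,000: Desmond, Rosa, Paloma, and Kalinda each take $110,000.

Wren: $1,056,000; Zelie: $110,000; Willa: $110,000; Zainab: $110,000; Kaspar: $110,000; Wyatt: $220,000; Flora: $220,000; Pablo: $440,000; Desmond: $110,000; Rosa: $110,000; Paloma: $110,000; Kalinda: $110,000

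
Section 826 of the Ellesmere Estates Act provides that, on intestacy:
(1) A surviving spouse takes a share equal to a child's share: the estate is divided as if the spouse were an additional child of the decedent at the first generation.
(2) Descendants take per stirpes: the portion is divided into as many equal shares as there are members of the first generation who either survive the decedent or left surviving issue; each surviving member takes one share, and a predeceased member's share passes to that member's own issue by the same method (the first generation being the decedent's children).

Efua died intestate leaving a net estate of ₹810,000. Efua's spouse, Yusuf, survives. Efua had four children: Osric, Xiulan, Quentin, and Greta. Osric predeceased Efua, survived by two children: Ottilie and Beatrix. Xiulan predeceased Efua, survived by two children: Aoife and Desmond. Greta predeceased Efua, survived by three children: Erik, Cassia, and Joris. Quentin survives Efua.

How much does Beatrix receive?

The spouse counts as an additional share at the children's level, so there are 5 primary shares of ₹162,000. Yusuf takes one such share (₹162,000).
The children's combined portion (₹648,000) is divided into 4 shares of ₹162,000: Quentin takes ₹162,000; Osric's ₹162,000 share passes to Osric's issue; Xiulan's ₹162,000 share passes to Xiulan's issue; Greta's ₹162,000 share passes to Greta's issue.
Osric's share (₹162,000) is divided into 2 shares of ₹81,000: Ottilie and Beatrix each take ₹81,000.
Xiulan's share (₹162,000) is divided into 2 shares of ₹81,000: Aoife and Desmond each take ₹81,000.
Greta's share (₹162,000) is divided into 3 shares of ₹54,000: Erik, Cassia, and Joris each take ₹54,000.

Beatrix receives ₹81,000.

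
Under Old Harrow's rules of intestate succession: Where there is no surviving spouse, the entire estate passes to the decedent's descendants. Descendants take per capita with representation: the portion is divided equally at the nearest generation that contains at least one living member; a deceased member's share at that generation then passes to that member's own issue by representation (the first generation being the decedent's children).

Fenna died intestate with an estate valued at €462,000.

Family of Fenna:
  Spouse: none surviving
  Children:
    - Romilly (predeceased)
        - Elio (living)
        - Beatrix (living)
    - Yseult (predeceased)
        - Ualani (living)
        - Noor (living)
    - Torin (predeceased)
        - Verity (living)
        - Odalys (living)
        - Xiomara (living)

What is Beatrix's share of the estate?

The entire €462,000 passes to the descendants.
No child survives, so the initial division is made at the grandchildren's generation.
That amount (€462,000) is divided into 7 shares of €66,000: Elio, Beatrix, Ualani, Noor, Verity, Odalys, and Xiomara each take €66,000.

Beatrix receives €66,000.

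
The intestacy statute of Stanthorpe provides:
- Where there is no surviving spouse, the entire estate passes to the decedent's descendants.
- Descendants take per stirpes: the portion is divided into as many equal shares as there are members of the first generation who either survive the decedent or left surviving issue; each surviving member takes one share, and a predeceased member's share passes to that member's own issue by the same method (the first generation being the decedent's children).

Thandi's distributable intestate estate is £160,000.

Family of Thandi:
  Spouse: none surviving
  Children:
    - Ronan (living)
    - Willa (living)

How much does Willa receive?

Willa receives £80,000.

The entire £160,000 passes to the descendants.
That amount (£160,000) is divided into 2 shares of £80,000: Ronan and Willa each take £80,000.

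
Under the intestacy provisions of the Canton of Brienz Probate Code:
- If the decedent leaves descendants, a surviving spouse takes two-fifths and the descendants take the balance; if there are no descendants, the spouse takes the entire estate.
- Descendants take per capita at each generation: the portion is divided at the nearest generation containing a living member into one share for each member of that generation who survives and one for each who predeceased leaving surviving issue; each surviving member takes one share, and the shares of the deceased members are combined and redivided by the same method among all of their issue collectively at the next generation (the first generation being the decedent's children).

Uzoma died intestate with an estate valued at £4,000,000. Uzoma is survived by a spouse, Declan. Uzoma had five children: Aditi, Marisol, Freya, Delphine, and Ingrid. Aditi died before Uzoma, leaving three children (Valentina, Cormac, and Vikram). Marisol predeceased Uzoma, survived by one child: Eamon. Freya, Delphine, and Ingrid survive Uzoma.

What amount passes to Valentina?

Declan takes two-fifths of £4,000,000 = £1,600,000. The remaining £2,400,000 passes to the descendants.
The descendants' portion (£2,400,000) is divided at the children's generation into 5 shares of £480,000. Freya, Delphine, and Ingrid each take £480,000. The 2 shares of the deceased (Aditi and Marisol) are combined into a pool of £960,000.
That pool (£960,000) is divided at the grandchildren's generation equally among Valentina, Cormac, Vikram, and Eamon: £240,000 each.

Valentina receives £240,000.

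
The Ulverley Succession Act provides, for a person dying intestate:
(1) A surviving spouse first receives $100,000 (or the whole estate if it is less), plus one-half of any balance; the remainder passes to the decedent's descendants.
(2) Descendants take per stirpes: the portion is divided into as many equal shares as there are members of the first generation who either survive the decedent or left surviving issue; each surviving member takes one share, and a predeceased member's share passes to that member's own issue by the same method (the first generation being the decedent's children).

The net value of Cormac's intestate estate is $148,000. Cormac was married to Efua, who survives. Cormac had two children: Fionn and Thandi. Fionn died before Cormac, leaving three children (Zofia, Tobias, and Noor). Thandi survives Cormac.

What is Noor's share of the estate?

Efua first takes $100,000, leaving a balance of $48,000. Efua then takes one-half of the balance ($24,000), for a total of $124,000. The remaining $24,000 passes to the descendants.
The descendants' portion ($24,000) is divided into 2 shares of $12,000: Thandi takes $12,000; Fionn's $12,000 share passes to Fionn's issue.
Fionn's share ($12,000) is divided into 3 shares of $4,000: Zofia, Tobias, and Noor each take $4,000.

Noor receives $4,000.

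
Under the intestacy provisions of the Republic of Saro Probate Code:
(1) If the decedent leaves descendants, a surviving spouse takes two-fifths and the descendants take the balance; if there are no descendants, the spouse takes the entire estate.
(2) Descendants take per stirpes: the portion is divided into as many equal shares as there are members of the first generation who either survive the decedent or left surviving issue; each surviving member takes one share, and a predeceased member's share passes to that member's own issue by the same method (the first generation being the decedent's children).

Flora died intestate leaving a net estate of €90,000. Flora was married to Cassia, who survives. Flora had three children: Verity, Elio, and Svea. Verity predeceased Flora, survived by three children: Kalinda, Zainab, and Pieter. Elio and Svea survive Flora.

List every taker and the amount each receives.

Cassia: €36,000; Kalinda: €6,000; Zainab: €6,000; Pieter: €6,000; Elio: €18,000; Svea: €18,000

Cassia takes two-fifths of €90,000 = €36,000. The remaining €54,000 passes to the descendants.
The descendants' portion (€54,000) is divided into 3 shares of €18,000: Elio and Svea each take €18,000; Verity's €18,000 share passes to Verity's issue.
Verity's share (€18,000) is divided into 3 shares of €6,000: Kalinda, Zainab, and Pieter each take €6,000.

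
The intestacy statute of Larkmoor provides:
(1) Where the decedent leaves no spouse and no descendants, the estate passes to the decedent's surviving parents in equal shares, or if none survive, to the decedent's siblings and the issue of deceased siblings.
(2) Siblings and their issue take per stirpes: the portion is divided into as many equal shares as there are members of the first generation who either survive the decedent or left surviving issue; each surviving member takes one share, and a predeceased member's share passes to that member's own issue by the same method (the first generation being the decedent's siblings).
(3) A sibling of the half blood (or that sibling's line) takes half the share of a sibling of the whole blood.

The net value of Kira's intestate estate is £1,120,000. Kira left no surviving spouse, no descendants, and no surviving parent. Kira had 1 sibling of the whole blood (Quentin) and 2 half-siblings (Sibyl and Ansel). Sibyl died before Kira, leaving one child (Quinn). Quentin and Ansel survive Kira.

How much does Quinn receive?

Quinn receives £280,000.

The entire £1,120,000 passes to the siblings and their issue.
Counting each half-blood sibling's line as half a unit, there are 2 units in £1,120,000, so one unit is £560,000. Whole-blood lines (Quentin) take £560,000 each; half-blood lines (Sibyl and Ansel) take £280,000 each.
Sibyl's share (£280,000) passes entirely to Quinn.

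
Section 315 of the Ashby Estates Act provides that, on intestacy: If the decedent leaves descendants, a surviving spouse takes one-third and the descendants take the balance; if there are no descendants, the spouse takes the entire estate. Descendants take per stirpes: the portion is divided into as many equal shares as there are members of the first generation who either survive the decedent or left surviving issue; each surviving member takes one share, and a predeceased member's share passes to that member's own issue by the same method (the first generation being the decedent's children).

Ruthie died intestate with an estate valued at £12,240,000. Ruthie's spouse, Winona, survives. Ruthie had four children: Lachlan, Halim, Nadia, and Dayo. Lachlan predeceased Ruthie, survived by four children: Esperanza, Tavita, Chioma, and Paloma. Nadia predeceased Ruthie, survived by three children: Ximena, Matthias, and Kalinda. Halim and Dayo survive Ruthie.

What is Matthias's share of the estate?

Matthias receives £680,000.

Winona takes one-third of £12,240,000 = £4,080,000. The remaining £8,160,000 passes to the descendants.
The descendants' portion (£8,160,000) is divided into 4 shares of £2,040,000: Halim and Dayo each take £2,040,000; Lachlan's £2,040,000 share passes to Lachlan's issue; Nadia's £2,040,000 share passes to Nadia's issue.
Lachlan's share (£2,040,000) is divided into 4 shares of £510,000: Esperanza, Tavita, Chioma, and Paloma each take £510,000.
Nadia's share (£2,040,000) is divided into 3 shares of £680,000: Ximena, Matthias, and Kalinda each take £680,000.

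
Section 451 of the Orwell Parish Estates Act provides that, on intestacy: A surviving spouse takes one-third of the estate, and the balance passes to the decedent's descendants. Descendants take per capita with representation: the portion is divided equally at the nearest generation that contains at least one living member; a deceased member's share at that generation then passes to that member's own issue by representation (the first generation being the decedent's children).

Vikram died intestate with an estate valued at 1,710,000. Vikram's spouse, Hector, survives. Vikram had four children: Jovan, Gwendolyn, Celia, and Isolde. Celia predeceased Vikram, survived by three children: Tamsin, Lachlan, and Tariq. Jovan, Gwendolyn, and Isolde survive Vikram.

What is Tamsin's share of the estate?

Tamsin receives 95,000.

Hector takes one-third of 1,710,000 = 570,000. The remaining 1,140,000 passes to the descendants.
The descendants' portion (1,140,000) is divided into 4 shares of 285,000: Jovan, Gwendolyn, and Isolde each take 285,000; Celia's 285,000 share passes to Celia's issue.
Celia's share (285,000) is divided into 3 shares of 95,000: Tamsin, Lachlan, and Tariq each take 95,000.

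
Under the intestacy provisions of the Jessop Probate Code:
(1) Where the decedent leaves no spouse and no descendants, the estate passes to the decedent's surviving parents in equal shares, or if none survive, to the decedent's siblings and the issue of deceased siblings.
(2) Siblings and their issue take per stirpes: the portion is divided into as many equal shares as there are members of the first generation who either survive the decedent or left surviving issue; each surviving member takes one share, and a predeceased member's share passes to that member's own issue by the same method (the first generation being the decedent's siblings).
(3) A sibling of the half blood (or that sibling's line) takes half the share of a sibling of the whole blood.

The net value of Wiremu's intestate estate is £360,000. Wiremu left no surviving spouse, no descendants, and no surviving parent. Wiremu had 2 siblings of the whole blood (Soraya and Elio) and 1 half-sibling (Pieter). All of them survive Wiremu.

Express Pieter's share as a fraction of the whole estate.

The entire £360,000 passes to the siblings and their issue.
Counting each half-blood sibling's line as half a unit, there are 5/2 units in £360,000, so one unit is £144,000. Whole-blood lines (Soraya and Elio) take £144,000 each; half-blood lines (Pieter) take £72,000 each.

Pieter receives 1/5 of the estate.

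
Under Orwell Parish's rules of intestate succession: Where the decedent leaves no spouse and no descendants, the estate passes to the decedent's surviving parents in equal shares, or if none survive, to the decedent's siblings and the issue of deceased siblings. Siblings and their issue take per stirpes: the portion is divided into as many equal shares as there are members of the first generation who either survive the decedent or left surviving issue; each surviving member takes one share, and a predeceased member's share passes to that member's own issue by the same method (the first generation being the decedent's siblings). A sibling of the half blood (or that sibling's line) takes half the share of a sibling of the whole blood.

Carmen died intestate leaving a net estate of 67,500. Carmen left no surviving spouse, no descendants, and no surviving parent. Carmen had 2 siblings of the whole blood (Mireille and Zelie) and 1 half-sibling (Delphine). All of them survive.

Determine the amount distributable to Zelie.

Zelie receives 27,000.

The entire 67,500 passes to the siblings and their issue.
Counting each half-blood sibling's line as half a unit, there are 5/2 units in 67,500, so one unit is 27,000. Whole-blood lines (Mireille and Zelie) take 27,000 each; half-blood lines (Delphine) take 13,500 each.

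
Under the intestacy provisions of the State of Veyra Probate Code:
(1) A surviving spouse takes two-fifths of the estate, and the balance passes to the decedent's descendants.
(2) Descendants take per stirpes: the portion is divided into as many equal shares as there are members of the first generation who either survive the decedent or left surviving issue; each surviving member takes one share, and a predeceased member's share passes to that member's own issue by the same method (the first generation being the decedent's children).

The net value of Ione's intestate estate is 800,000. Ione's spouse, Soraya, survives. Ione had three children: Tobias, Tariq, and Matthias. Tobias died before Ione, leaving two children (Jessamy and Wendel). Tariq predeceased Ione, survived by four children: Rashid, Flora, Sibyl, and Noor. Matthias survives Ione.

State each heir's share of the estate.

Soraya: 320,000; Jessamy: 80,000; Wendel: 80,000; Rashid: 40,000; Flora: 40,000; Sibyl: 40,000; Noor: 40,000; Matthias: 160,000

Soraya takes two-fifths of 800,000 = 320,000. The remaining 480,000 passes to the descendants.
The descendants' portion (480,000) is divided into 3 shares of 160,000: Matthias takes 160,000; Tobias's 160,000 share passes to Tobias's issue; Tariq's 160,000 share passes to Tariq's issue.
Tobias's share (160,000) is divided into 2 shares of 80,000: Jessamy and Wendel each take 80,000.
Tariq's share (160,000) is divided into 4 shares of 40,000: Rashid, Flora, Sibyl, and Noor each take 40,000.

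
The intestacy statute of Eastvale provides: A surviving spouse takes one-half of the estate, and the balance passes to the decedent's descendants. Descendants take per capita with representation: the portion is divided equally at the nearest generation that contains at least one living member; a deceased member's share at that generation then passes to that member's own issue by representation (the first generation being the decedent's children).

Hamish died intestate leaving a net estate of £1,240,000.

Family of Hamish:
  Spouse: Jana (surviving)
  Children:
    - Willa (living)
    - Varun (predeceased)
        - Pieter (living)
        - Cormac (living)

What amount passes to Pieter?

Jana takes one-half of £1,240,000 = £620,000. The remaining £620,000 passes to the descendants.
The descendants' portion (£620,000) is divided into 2 shares of £310,000: Willa takes £310,000; Varun's £310,000 share passes to Varun's issue.
Varun's share (£310,000) is divided into 2 shares of £155,000: Pieter and Cormac each take £155,000.

Pieter receives £155,000.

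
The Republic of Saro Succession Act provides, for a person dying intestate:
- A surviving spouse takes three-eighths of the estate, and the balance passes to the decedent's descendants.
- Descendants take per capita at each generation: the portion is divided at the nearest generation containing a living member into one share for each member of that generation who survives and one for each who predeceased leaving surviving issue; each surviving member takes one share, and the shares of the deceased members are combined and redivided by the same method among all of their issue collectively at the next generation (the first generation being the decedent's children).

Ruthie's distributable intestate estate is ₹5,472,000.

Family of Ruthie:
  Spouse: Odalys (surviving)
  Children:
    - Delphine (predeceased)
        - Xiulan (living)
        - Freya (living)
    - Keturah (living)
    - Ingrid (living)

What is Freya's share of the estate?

Odalys takes three-eighths of ₹5,472,000 = ₹2,052,000. The remaining ₹3,420,000 passes to the descendants.
The descendants' portion (₹3,420,000) is divided at the children's generation into 3 shares of ₹1,140,000. Keturah and Ingrid each take ₹1,140,000. The remaining share for the deceased Delphine (₹1,140,000) is carried to the next generation.
That pool (₹1,140,000) is divided at the grandchildren's generation equally among Xiulan and Freya: ₹570,000 each.

Freya receives ₹570,000.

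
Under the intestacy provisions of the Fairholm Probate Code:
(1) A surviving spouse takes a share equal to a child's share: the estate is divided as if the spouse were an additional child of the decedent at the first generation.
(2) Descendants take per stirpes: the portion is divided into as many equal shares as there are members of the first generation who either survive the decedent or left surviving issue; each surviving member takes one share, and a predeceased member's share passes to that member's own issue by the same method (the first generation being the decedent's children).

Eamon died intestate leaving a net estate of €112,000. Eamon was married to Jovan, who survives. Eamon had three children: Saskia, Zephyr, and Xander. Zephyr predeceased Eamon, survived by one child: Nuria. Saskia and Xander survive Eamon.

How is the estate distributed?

Jovan: €28,000; Saskia: €28,000; Nuria: €28,000; Xander: €28,000

The spouse counts as an additional share at the children's level, so there are 4 primary shares of €28,000. Jovan takes one such share (€28,000).
The children's combined portion (€84,000) is divided into 3 shares of €28,000: Saskia and Xander each take €28,000; Zephyr's €28,000 share passes to Zephyr's issue.
Zephyr's share (€28,000) passes entirely to Nuria.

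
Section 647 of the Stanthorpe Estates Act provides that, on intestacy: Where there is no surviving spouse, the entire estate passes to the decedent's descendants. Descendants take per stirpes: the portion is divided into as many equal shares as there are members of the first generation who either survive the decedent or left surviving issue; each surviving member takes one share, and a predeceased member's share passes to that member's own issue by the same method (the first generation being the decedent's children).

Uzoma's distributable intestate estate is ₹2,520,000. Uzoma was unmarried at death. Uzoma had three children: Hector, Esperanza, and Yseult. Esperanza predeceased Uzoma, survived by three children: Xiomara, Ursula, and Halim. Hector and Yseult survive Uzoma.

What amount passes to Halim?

Halim receives ₹280,000.

The entire ₹2,520,000 passes to the descendants.
That amount (₹2,520,000) is divided into 3 shares of ₹840,000: Hector and Yseult each take ₹840,000; Esperanza's ₹840,000 share passes to Esperanza's issue.
Esperanza's share (₹840,000) is divided into 3 shares of ₹280,000: Xiomara, Ursula, and Halim each take ₹280,000.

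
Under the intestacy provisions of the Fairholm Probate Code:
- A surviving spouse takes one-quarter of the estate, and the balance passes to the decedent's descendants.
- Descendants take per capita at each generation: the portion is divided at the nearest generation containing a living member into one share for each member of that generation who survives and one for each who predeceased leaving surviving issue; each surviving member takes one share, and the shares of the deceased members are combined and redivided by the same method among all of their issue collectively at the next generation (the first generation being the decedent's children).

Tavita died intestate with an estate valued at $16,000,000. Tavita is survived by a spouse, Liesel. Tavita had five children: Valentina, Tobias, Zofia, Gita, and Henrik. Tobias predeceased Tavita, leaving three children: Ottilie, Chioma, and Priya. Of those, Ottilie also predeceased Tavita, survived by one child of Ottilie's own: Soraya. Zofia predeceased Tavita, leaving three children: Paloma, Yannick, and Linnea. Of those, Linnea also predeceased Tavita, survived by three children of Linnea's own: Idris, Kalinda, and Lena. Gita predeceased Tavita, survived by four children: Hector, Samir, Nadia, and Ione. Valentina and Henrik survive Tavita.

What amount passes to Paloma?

Liesel takes one-quarter of $16,000,000 = $4,000,000. The remaining $12,000,000 passes to the descendants.
The descendants' portion ($12,000,000) is divided at the children's generation into 5 shares of $2,400,000. Valentina and Henrik each take $2,400,000. The 3 shares of the deceased (Tobias, Zofia, and Gita) are combined into a pool of $7,200,000.
That pool ($7,200,000) is divided at the grandchildren's generation into 10 shares of $720,000. Chioma, Priya, Paloma, Yannick, Hector, Samir, Nadia, and Ione each take $720,000. The 2 shares of the deceased (Ottilie and Linnea) are combined into a pool of $1,440,000.
That pool ($1,440,000) is divided at the great-grandchildren's generation equally among Soraya, Idris, Kalinda, and Lena: $360,000 each.

Paloma receives $720,000.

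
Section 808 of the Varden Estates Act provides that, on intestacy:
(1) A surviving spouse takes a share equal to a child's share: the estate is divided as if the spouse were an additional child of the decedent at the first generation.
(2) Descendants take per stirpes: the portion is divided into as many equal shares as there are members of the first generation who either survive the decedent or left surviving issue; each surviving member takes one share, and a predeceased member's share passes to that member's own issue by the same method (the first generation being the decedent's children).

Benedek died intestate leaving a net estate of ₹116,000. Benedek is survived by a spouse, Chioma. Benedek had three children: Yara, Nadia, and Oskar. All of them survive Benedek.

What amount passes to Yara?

Yara receives ₹29,000.

The spouse counts as an additional share at the children's level, so there are 4 primary shares of ₹29,000. Chioma takes one such share (₹29,000).
The children's combined portion (₹87,000) is divided into 3 shares of ₹29,000: Yara, Nadia, and Oskar each take ₹29,000.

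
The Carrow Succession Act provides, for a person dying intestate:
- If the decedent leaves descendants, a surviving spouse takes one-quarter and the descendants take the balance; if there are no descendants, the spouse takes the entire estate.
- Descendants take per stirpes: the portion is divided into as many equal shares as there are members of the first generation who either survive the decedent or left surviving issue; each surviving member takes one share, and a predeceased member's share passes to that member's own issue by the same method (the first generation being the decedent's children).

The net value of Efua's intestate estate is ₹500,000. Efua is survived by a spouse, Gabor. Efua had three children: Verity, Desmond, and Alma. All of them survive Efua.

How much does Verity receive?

Gabor takes one-quarter of ₹500,000 = ₹125,000. The remaining ₹375,000 passes to the descendants.
The descendants' portion (₹375,000) is divided into 3 shares of ₹125,000: Verity, Desmond, and Alma each take ₹125,000.

Verity receives ₹125,000.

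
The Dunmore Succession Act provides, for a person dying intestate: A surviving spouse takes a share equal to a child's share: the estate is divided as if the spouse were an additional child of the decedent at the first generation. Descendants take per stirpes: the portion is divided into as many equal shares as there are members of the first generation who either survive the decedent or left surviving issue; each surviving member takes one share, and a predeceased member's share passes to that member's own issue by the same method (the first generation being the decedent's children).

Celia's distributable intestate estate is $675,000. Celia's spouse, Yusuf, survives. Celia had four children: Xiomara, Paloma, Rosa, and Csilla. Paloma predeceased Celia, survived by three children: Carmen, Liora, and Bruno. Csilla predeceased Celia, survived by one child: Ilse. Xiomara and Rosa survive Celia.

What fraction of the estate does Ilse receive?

Ilse receives 1/5 of the estate.

The spouse counts as an additional share at the children's level, so there are 5 primary shares of $135,000. Yusuf takes one such share ($135,000).
The children's combined portion ($540,000) is divided into 4 shares of $135,000: Xiomara and Rosa each take $135,000; Paloma's $135,000 share passes to Paloma's issue; Csilla's $135,000 share passes to Csilla's issue.
Paloma's share ($135,000) is divided into 3 shares of $45,000: Carmen, Liora, and Bruno each take $45,000.
Csilla's share ($135,000) passes entirely to Ilse.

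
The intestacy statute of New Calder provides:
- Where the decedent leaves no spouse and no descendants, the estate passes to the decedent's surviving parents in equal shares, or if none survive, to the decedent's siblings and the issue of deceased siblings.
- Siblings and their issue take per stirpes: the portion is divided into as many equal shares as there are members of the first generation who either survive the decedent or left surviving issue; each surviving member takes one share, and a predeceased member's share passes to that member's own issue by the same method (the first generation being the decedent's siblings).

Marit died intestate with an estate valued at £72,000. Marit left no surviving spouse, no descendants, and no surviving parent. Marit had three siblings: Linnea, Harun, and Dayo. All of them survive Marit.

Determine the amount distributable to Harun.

The entire £72,000 passes to the siblings and their issue.
That amount (£72,000) is divided into 3 shares of £24,000: Linnea, Harun, and Dayo each take £24,000.

Harun receives £24,000.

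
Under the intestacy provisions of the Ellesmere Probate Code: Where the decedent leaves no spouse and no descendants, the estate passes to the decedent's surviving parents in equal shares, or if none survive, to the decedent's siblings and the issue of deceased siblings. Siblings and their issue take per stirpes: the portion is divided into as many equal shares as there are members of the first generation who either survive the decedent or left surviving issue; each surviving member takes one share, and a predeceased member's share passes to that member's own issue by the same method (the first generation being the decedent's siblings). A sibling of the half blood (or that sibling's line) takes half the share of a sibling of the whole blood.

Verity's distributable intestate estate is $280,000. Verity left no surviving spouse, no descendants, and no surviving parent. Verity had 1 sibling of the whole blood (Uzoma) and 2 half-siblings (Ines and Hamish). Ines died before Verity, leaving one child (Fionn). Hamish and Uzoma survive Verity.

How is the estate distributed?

The entire $280,000 passes to the siblings and their issue.
Counting each half-blood sibling's line as half a unit, there are 2 units in $280,000, so one unit is $140,000. Whole-blood lines (Uzoma) take $140,000 each; half-blood lines (Ines and Hamish) take $70,000 each.
Ines's share ($70,000) passes entirely to Fionn.

Fionn: $70,000; Hamish: $70,000; Uzoma: $140,000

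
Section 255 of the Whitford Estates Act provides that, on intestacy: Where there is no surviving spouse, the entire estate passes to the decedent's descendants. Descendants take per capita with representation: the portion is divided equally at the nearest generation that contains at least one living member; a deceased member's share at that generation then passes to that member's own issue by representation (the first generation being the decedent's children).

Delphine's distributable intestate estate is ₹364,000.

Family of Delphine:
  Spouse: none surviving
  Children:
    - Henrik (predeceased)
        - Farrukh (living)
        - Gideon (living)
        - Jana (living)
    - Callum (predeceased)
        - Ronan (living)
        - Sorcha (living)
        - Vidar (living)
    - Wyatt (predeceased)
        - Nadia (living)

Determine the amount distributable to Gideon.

The entire ₹364,000 passes to the descendants.
No child survives, so the initial division is made at the grandchildren's generation.
That amount (₹364,000) is divided into 7 shares of ₹52,000: Farrukh, Gideon, Jana, Ronan, Sorcha, Vidar, and Nadia each take ₹52,000.

Gideon receives ₹52,000.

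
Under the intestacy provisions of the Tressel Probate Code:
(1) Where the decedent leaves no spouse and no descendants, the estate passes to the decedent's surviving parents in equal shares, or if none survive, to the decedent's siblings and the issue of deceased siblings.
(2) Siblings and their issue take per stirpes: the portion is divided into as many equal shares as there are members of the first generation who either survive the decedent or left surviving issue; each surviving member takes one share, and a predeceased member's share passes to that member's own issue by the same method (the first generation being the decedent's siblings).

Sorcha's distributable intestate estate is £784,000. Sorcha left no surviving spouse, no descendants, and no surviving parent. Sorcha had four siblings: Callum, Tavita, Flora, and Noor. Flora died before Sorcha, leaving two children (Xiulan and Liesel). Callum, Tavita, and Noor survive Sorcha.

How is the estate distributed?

The entire £784,000 passes to the siblings and their issue.
That amount (£784,000) is divided into 4 shares of £196,000: Callum, Tavita, and Noor each take £196,000; Flora's £196,000 share passes to Flora's issue.
Flora's share (£196,000) is divided into 2 shares of £98,000: Xiulan and Liesel each take £98,000.

Callum: £196,000; Tavita: £196,000; Xiulan: £98,000; Liesel: £98,000; Noor: £196,000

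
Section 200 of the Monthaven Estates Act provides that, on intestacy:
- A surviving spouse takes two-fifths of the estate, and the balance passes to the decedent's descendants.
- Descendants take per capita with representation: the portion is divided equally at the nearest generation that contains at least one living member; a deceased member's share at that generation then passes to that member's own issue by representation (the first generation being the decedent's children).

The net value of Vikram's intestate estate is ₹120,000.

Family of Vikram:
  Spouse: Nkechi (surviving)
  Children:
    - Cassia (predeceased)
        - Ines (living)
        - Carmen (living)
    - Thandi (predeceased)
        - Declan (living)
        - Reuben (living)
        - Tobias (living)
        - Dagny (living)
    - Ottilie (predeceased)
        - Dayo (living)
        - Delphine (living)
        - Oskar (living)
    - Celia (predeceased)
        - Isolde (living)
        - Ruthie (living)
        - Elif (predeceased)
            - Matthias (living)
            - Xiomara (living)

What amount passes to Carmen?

Nkechi takes two-fifths of ₹120,000 = ₹48,000. The remaining ₹72,000 passes to the descendants.
No child survives, so the initial division is made at the grandchildren's generation.
The descendants' portion (₹72,000) is divided into 12 shares of ₹6,000: Ines, Carmen, Declan, Reuben, Tobias, Dagny, Dayo, Delphine, Oskar, Isolde, and Ruthie each take ₹6,000; Elif's ₹6,000 share passes to Elif's issue.
Elif's share (₹6,000) is divided into 2 shares of ₹3,000: Matthias and Xiomara each take ₹3,000.

Carmen receives ₹6,000.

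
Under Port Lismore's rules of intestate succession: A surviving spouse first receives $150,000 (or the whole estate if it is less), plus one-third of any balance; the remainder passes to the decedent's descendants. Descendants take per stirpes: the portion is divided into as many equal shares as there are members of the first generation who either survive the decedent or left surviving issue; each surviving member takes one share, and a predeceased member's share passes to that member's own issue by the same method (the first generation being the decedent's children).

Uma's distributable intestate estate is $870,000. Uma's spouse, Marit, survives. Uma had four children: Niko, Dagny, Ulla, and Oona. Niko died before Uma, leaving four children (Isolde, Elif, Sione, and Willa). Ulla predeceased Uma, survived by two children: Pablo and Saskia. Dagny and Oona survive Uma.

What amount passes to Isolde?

Marit first takes $150,000, leaving a balance of $720,000. Marit then takes one-third of the balance ($240,000), for a total of $390,000. The remaining $480,000 passes to the descendants.
The descendants' portion ($480,000) is divided into 4 shares of $120,000: Dagny and Oona each take $120,000; Niko's $120,000 share passes to Niko's issue; Ulla's $120,000 share passes to Ulla's issue.
Niko's share ($120,000) is divided into 4 shares of $30,000: Isolde, Elif, Sione, and Willa each take $30,000.
Ulla's share ($120,000) is divided into 2 shares of $60,000: Pablo and Saskia each take $60,000.

Isolde receives $30,000.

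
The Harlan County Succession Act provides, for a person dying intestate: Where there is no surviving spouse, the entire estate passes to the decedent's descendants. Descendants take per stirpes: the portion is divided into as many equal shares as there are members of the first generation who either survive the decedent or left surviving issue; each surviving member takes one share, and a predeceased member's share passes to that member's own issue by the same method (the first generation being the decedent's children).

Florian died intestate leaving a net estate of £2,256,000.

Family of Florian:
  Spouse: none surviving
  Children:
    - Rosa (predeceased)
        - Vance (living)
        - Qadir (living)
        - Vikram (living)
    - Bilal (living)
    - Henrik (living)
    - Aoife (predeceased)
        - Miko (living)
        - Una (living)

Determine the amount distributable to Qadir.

The entire £2,256,000 passes to the descendants.
That amount (£2,256,000) is divided into 4 shares of £564,000: Bilal and Henrik each take £564,000; Rosa's £564,000 share passes to Rosa's issue; Aoife's £564,000 share passes to Aoife's issue.
Rosa's share (£564,000) is divided into 3 shares of £188,000: Vance, Qadir, and Vikram each take £188,000.
Aoife's share (£564,000) is divided into 2 shares of £282,000: Miko and Una each take £282,000.

Qadir receives £188,000.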